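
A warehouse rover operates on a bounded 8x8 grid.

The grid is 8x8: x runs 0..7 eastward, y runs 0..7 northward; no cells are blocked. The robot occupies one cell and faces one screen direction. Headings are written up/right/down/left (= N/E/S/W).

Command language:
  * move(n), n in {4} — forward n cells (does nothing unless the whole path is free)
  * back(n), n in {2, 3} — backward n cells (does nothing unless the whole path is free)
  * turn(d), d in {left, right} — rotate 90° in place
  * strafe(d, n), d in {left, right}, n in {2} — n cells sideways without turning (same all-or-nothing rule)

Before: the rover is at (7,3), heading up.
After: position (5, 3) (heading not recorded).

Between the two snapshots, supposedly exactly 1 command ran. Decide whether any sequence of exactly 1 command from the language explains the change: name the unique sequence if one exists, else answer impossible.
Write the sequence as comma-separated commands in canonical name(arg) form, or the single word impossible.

strafe(left, 2)

initial: at (7,3), heading up
step 1 (strafe(left, 2)): at (5,3), heading up
no other 1-command option fits: unique.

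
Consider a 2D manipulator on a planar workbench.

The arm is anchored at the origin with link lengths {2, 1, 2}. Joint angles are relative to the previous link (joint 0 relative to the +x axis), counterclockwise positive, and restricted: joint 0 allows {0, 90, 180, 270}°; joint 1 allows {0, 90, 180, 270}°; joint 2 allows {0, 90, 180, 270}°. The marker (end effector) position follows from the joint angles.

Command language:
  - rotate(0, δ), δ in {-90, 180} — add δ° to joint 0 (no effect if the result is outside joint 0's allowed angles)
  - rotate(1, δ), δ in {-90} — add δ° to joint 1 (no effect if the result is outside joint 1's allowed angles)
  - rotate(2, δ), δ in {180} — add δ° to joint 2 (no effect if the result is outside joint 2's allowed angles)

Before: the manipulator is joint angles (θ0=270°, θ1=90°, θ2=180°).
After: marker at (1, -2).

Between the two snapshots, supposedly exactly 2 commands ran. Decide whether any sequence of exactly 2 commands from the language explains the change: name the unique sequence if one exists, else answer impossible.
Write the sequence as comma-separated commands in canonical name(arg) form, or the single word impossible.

rotate(1, -90), rotate(1, -90)

begin: joint angles (θ0=270°, θ1=90°, θ2=180°)
t=1 rotate(1, -90) ⇒ joint angles (θ0=270°, θ1=0°, θ2=180°)
t=2 rotate(1, -90) ⇒ joint angles (θ0=270°, θ1=270°, θ2=180°)
uniquely the one of 16 2-step routes that fits.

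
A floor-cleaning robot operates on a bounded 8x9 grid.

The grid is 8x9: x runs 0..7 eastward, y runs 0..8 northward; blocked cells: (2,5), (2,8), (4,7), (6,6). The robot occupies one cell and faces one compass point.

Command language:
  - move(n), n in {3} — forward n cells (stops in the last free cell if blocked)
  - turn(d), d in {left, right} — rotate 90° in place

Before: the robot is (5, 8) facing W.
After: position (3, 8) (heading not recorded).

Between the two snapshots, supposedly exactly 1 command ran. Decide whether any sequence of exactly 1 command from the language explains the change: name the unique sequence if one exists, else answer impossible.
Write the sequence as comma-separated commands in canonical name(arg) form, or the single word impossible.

key: move(3) is stopped early by the blocked cell at (2,8)
t0: (5, 8) facing W
step 1 (move(3)): (3, 8) facing W
no other 1-command option fits: unique.

move(3)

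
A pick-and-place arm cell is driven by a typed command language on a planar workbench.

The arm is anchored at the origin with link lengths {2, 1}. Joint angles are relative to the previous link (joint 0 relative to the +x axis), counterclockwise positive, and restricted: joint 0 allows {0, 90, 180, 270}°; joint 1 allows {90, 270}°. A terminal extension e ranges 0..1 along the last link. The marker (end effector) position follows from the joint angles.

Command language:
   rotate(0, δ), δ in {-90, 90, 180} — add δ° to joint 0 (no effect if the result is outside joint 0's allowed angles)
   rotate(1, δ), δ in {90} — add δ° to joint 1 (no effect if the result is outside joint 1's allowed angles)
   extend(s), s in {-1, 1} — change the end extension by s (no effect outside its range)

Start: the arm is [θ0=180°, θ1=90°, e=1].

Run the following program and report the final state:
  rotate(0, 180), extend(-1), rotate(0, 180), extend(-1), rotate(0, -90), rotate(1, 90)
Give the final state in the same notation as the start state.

[θ0=90°, θ1=90°, e=0]

begin: [θ0=180°, θ1=90°, e=1]
step 1 (rotate(0, 180)): [θ0=0°, θ1=90°, e=1]
step 2 (extend(-1)): [θ0=0°, θ1=90°, e=0]
step 3 (rotate(0, 180)): [θ0=180°, θ1=90°, e=0]
step 4 (extend(-1)): [θ0=180°, θ1=90°, e=0]
step 5 (rotate(0, -90)): [θ0=90°, θ1=90°, e=0]
step 6 (rotate(1, 90)): [θ0=90°, θ1=90°, e=0]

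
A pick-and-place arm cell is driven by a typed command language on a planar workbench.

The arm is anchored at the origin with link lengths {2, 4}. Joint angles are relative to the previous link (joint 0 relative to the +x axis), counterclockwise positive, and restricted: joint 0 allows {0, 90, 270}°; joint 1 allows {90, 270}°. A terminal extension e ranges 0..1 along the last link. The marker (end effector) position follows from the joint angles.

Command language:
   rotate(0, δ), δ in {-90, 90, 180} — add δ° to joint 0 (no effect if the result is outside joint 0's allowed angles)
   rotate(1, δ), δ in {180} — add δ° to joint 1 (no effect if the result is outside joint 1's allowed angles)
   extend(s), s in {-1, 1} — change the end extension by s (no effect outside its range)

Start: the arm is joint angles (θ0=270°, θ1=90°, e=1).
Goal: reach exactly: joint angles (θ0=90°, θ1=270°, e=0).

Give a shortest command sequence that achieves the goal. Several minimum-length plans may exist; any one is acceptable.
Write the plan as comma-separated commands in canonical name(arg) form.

extend(-1), rotate(1, 180), rotate(0, 180)

initial: joint angles (θ0=270°, θ1=90°, e=1)
step 1 (extend(-1)): joint angles (θ0=270°, θ1=90°, e=0)
step 2 (rotate(1, 180)): joint angles (θ0=270°, θ1=270°, e=0)
step 3 (rotate(0, 180)): joint angles (θ0=90°, θ1=270°, e=0)
minimal: 3 command(s), checked below 3.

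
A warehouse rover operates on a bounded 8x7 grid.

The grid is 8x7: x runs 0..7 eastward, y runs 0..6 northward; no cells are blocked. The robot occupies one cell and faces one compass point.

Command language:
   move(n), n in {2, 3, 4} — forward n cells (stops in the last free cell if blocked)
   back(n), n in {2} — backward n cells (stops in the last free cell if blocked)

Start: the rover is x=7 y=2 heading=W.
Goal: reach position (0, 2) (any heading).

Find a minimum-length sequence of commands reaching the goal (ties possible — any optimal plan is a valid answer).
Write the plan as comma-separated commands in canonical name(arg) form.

initial: x=7 y=2 heading=W
t=1 move(4) ⇒ x=3 y=2 heading=W
t=2 move(4) ⇒ x=0 y=2 heading=W
shorter routes all fall short; 2 is best.

move(4), move(4)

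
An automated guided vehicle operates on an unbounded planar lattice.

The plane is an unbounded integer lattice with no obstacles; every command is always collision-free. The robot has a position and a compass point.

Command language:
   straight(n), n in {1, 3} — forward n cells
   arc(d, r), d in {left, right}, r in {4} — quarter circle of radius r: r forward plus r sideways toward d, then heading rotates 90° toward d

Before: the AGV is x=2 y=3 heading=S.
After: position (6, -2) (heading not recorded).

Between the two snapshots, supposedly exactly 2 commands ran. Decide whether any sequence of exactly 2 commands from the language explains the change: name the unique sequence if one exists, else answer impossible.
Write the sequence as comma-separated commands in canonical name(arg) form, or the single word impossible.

straight(1), arc(left, 4)

key: running arc(left, 4) before straight(1) would end elsewhere — order is forced
initial: x=2 y=3 heading=S
t=1 straight(1) ⇒ x=2 y=2 heading=S
t=2 arc(left, 4) ⇒ x=6 y=-2 heading=E
all 16 alternatives checked — unique.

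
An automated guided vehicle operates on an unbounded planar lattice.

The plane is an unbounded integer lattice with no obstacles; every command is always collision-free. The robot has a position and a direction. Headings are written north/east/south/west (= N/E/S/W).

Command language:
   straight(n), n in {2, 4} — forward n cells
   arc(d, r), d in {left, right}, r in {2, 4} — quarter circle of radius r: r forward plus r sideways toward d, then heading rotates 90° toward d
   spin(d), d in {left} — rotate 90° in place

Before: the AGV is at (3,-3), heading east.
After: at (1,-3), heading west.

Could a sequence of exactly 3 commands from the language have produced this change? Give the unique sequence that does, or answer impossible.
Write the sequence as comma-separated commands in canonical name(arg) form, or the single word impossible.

spin(left), spin(left), straight(2)

key: cell and facing (now W) both changed — the 3 commands mix motion and turning
from: at (3,-3), heading east
1. spin(left) → at (3,-3), heading north
2. spin(left) → at (3,-3), heading west
3. straight(2) → at (1,-3), heading west
no other 3-command option fits: unique.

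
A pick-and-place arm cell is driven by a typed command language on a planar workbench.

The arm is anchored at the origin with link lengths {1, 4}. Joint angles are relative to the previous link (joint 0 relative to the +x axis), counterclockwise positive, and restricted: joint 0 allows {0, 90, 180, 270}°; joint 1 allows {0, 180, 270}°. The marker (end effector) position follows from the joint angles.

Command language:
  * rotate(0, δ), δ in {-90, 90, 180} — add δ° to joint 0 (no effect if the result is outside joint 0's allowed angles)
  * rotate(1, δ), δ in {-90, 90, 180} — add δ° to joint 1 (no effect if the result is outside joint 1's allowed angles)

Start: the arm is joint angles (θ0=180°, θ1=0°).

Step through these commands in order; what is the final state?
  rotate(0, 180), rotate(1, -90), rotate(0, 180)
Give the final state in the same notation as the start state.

joint angles (θ0=180°, θ1=270°)

from: joint angles (θ0=180°, θ1=0°)
t=1 rotate(0, 180) ⇒ joint angles (θ0=0°, θ1=0°)
t=2 rotate(1, -90) ⇒ joint angles (θ0=0°, θ1=270°)
t=3 rotate(0, 180) ⇒ joint angles (θ0=180°, θ1=270°)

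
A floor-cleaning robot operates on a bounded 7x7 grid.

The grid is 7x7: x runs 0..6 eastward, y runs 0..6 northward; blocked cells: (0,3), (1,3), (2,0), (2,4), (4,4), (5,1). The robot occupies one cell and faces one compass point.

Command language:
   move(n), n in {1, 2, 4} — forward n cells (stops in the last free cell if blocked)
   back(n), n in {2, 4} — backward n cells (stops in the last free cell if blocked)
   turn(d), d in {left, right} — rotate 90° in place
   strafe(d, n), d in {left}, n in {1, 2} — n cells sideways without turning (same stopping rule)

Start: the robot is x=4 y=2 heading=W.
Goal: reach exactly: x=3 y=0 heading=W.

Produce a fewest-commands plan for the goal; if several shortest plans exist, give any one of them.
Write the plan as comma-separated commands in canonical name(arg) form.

strafe(left, 2), move(2)

begin: x=4 y=2 heading=W
[1] after strafe(left, 2): x=4 y=0 heading=W
[2] after move(2): x=3 y=0 heading=W
shorter routes all fall short; 2 is best.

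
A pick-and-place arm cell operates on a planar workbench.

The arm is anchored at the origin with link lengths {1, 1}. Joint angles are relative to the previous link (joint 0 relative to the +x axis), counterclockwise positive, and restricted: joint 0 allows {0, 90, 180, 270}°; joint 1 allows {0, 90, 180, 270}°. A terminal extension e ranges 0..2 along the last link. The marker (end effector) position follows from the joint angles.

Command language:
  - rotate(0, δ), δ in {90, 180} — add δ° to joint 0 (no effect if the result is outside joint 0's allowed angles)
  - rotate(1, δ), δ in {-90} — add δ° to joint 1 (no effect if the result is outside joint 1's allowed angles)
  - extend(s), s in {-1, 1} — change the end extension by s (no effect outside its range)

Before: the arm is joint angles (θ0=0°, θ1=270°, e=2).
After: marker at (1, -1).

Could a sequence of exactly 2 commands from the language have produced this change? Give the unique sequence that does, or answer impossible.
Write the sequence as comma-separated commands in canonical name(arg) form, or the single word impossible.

start: joint angles (θ0=0°, θ1=270°, e=2)
1. extend(-1) → joint angles (θ0=0°, θ1=270°, e=1)
2. extend(-1) → joint angles (θ0=0°, θ1=270°, e=0)
no other 2-command option fits: unique.

extend(-1), extend(-1)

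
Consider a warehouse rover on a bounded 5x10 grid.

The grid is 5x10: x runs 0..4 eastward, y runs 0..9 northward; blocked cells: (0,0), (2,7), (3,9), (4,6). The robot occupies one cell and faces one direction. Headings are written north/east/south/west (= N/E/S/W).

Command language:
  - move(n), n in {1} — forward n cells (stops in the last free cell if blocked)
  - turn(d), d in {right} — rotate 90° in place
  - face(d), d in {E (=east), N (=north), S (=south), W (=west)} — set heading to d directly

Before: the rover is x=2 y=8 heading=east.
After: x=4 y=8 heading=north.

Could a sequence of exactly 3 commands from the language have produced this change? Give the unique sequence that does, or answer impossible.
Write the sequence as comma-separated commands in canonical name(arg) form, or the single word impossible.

key: running face(N) before move(1) would end elsewhere — order is forced
start: x=2 y=8 heading=east
1. move(1) → x=3 y=8 heading=east
2. move(1) → x=4 y=8 heading=east
3. face(N) → x=4 y=8 heading=north
no other 3-command option fits: unique.

move(1), move(1), face(N)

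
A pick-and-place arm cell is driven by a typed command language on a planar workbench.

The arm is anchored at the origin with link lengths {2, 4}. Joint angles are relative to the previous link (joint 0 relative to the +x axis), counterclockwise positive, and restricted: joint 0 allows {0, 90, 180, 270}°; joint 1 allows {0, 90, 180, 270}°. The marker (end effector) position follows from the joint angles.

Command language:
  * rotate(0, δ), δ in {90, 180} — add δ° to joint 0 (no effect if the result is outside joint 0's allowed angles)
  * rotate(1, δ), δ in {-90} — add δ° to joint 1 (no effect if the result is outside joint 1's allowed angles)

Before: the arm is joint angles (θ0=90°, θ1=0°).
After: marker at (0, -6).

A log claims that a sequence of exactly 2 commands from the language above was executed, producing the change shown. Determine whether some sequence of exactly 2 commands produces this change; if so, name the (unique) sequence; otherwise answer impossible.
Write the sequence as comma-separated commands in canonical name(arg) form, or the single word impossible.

from: joint angles (θ0=90°, θ1=0°)
t=1 rotate(0, 90) ⇒ joint angles (θ0=180°, θ1=0°)
t=2 rotate(0, 90) ⇒ joint angles (θ0=270°, θ1=0°)
uniquely the one of 9 2-step routes that fits.

rotate(0, 90), rotate(0, 90)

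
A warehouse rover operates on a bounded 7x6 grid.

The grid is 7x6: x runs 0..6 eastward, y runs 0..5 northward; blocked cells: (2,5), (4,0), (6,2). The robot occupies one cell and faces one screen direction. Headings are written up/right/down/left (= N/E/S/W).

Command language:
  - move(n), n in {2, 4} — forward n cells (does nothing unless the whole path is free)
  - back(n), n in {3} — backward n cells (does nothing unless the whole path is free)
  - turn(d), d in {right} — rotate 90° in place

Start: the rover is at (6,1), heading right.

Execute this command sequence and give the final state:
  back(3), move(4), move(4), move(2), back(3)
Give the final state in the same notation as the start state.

initial: at (6,1), heading right
1. back(3) → at (3,1), heading right
2. move(4) → at (3,1), heading right
3. move(4) → at (3,1), heading right
4. move(2) → at (5,1), heading right
5. back(3) → at (2,1), heading right

at (2,1), heading right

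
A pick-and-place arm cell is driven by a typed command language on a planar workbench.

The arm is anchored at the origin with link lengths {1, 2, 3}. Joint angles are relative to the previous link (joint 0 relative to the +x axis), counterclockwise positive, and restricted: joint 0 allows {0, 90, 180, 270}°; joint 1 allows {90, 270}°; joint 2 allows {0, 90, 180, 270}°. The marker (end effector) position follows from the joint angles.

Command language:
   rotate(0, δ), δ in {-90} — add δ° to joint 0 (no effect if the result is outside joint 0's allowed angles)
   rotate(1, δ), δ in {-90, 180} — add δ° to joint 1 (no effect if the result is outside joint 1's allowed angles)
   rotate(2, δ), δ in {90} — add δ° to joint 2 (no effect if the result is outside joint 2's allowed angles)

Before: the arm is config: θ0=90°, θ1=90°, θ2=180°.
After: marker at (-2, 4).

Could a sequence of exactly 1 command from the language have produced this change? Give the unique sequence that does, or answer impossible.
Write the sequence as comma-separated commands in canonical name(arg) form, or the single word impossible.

rotate(2, 90)

t0: config: θ0=90°, θ1=90°, θ2=180°
step 1 (rotate(2, 90)): config: θ0=90°, θ1=90°, θ2=270°
uniquely the one of 4 1-step routes that fits.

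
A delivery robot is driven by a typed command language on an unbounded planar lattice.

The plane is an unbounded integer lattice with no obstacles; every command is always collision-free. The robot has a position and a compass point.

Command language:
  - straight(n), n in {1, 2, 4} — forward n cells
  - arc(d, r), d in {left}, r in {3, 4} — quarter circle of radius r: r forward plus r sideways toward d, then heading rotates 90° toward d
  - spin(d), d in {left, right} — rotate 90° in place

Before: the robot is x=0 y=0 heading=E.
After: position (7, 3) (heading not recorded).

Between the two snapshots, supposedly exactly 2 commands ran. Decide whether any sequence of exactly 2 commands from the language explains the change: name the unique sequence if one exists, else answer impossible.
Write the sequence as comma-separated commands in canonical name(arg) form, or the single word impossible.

straight(4), arc(left, 3)

key: order matters: swapping straight(4) and arc(left, 3) lands elsewhere
initial: x=0 y=0 heading=E
t=1 straight(4) ⇒ x=4 y=0 heading=E
t=2 arc(left, 3) ⇒ x=7 y=3 heading=N
no rival 2-sequence matches.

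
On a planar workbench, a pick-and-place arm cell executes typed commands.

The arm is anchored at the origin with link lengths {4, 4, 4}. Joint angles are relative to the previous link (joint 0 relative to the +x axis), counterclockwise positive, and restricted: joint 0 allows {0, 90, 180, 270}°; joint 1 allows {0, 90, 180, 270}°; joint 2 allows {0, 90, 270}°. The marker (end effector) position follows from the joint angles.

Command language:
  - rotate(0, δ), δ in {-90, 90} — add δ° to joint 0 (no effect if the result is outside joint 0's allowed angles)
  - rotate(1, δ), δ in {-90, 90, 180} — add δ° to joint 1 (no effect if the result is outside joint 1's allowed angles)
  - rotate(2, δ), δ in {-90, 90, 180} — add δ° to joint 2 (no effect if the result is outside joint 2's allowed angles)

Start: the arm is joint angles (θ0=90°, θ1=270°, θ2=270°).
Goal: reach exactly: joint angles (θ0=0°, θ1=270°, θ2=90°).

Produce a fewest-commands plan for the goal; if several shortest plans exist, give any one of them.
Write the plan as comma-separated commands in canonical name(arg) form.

rotate(0, -90), rotate(2, 180)

begin: joint angles (θ0=90°, θ1=270°, θ2=270°)
t=1 rotate(0, -90) ⇒ joint angles (θ0=0°, θ1=270°, θ2=270°)
t=2 rotate(2, 180) ⇒ joint angles (θ0=0°, θ1=270°, θ2=90°)
minimal: 2 command(s), checked below 2.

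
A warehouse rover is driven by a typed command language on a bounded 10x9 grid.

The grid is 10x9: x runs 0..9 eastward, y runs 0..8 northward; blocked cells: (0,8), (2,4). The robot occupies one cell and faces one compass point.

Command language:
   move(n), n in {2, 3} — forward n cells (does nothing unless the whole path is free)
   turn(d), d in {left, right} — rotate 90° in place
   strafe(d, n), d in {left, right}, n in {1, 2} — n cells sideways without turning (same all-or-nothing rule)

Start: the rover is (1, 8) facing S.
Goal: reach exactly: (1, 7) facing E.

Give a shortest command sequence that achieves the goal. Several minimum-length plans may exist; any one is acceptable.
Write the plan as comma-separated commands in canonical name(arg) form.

turn(left), strafe(right, 1)

start: (1, 8) facing S
1. turn(left) → (1, 8) facing E
2. strafe(right, 1) → (1, 7) facing E
nothing shorter than 2 reaches the goal.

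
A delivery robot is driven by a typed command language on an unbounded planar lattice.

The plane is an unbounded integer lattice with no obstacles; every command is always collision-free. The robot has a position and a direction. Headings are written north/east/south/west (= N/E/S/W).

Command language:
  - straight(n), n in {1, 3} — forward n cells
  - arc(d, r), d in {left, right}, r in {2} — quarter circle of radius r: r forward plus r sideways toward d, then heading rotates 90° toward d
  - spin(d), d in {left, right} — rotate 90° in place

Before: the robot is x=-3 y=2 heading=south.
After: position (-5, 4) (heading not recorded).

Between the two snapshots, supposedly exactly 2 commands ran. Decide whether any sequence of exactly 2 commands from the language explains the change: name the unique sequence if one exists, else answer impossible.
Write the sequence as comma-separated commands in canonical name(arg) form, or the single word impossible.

spin(right), arc(right, 2)

key: running arc(right, 2) before spin(right) would end elsewhere — order is forced
from: x=-3 y=2 heading=south
[1] after spin(right): x=-3 y=2 heading=west
[2] after arc(right, 2): x=-5 y=4 heading=north
no other 2-command option fits: unique.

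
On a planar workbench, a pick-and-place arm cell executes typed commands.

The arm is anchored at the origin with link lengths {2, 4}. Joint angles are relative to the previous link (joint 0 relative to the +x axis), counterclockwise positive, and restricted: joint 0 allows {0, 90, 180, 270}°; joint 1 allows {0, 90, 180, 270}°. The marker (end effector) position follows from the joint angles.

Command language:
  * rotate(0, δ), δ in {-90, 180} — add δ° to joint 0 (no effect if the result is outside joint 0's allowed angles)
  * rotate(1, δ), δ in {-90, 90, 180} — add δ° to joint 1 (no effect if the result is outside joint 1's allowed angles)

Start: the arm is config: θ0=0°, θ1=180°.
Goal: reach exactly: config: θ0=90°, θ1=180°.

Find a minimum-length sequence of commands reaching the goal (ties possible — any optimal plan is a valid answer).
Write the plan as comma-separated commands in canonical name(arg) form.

from: config: θ0=0°, θ1=180°
1. rotate(0, 180) → config: θ0=180°, θ1=180°
2. rotate(0, -90) → config: θ0=90°, θ1=180°
nothing shorter than 2 reaches the goal.

rotate(0, 180), rotate(0, -90)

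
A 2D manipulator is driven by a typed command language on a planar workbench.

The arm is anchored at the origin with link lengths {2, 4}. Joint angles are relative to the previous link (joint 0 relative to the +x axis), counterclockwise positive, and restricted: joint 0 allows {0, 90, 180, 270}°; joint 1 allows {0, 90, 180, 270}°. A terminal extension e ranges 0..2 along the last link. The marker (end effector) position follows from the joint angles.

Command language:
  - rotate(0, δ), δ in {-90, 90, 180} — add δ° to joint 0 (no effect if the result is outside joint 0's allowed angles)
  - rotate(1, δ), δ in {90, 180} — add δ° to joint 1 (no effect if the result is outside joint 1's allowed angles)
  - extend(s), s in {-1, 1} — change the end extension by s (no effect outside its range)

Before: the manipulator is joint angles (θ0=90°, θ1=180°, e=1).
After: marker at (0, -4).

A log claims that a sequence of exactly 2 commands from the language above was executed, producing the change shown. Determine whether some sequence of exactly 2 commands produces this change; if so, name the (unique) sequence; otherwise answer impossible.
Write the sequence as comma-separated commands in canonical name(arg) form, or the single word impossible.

start: joint angles (θ0=90°, θ1=180°, e=1)
t=1 extend(1) ⇒ joint angles (θ0=90°, θ1=180°, e=2)
t=2 extend(1) ⇒ joint angles (θ0=90°, θ1=180°, e=2)
all 49 alternatives checked — unique.

extend(1), extend(1)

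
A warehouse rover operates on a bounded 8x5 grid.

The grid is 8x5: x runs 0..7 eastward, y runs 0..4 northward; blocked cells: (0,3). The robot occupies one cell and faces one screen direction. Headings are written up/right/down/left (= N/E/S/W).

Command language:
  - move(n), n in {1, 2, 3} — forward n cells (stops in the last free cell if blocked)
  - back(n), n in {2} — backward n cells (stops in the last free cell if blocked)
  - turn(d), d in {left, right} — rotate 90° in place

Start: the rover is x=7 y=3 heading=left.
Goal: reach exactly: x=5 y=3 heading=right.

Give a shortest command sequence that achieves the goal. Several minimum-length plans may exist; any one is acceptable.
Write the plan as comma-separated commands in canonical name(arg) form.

initial: x=7 y=3 heading=left
step 1 (turn(right)): x=7 y=3 heading=up
step 2 (turn(right)): x=7 y=3 heading=right
step 3 (back(2)): x=5 y=3 heading=right
shorter routes all fall short; 3 is best.

turn(right), turn(right), back(2)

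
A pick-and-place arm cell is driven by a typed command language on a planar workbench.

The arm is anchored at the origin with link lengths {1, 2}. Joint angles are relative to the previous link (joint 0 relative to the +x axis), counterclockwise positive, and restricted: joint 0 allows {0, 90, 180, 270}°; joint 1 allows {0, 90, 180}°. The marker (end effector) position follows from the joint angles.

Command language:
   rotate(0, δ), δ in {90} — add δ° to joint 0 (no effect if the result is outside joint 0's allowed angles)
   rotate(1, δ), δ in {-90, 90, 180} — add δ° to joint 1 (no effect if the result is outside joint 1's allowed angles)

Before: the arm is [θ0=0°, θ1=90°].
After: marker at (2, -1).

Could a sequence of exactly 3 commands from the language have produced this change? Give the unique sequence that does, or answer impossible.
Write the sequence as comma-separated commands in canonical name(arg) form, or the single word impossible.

rotate(0, 90), rotate(0, 90), rotate(0, 90)

t0: [θ0=0°, θ1=90°]
t=1 rotate(0, 90) ⇒ [θ0=90°, θ1=90°]
t=2 rotate(0, 90) ⇒ [θ0=180°, θ1=90°]
t=3 rotate(0, 90) ⇒ [θ0=270°, θ1=90°]
no rival 3-sequence matches.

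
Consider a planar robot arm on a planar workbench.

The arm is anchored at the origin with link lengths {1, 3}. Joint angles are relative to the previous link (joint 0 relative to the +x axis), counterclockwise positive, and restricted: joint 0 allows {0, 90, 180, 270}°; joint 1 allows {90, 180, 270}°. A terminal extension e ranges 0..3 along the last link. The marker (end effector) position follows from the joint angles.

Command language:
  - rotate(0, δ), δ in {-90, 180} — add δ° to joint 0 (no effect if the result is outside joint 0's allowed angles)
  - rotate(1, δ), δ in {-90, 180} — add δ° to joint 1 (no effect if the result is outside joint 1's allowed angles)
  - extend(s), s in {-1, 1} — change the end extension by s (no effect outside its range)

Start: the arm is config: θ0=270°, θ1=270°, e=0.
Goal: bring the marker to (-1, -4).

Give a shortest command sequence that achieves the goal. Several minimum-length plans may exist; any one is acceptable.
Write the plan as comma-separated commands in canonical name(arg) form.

t0: config: θ0=270°, θ1=270°, e=0
t=1 rotate(0, -90) ⇒ config: θ0=180°, θ1=270°, e=0
t=2 extend(1) ⇒ config: θ0=180°, θ1=270°, e=1
t=3 rotate(1, 180) ⇒ config: θ0=180°, θ1=90°, e=1
minimal: 3 command(s), checked below 3.

rotate(0, -90), extend(1), rotate(1, 180)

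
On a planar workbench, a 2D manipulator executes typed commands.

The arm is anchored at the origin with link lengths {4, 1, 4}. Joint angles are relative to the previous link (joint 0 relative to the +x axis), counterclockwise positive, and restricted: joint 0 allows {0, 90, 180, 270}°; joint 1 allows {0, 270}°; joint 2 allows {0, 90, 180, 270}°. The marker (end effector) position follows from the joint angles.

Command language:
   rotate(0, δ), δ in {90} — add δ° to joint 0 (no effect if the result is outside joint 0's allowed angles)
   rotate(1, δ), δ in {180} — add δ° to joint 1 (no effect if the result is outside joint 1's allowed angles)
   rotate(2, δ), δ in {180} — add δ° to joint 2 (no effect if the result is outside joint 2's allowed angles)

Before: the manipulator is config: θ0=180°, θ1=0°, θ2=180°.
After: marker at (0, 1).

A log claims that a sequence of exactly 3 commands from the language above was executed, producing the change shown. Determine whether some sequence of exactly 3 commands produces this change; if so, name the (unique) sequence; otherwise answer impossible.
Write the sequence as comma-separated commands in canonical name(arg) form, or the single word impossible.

rotate(0, 90), rotate(0, 90), rotate(0, 90)

from: config: θ0=180°, θ1=0°, θ2=180°
[1] after rotate(0, 90): config: θ0=270°, θ1=0°, θ2=180°
[2] after rotate(0, 90): config: θ0=0°, θ1=0°, θ2=180°
[3] after rotate(0, 90): config: θ0=90°, θ1=0°, θ2=180°
all 27 alternatives checked — unique.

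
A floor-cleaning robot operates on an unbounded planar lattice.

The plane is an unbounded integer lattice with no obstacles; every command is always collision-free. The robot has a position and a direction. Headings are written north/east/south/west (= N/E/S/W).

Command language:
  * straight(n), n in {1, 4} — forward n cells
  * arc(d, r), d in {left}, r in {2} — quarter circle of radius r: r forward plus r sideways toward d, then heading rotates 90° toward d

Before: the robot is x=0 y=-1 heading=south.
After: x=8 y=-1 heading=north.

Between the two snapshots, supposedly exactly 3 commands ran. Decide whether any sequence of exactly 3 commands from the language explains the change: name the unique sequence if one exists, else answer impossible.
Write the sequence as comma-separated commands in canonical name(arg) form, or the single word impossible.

key: cell and facing (now N) both changed — the 3 commands mix motion and turning
from: x=0 y=-1 heading=south
[1] after arc(left, 2): x=2 y=-3 heading=east
[2] after straight(4): x=6 y=-3 heading=east
[3] after arc(left, 2): x=8 y=-1 heading=north
no other 3-command option fits: unique.

arc(left, 2), straight(4), arc(left, 2)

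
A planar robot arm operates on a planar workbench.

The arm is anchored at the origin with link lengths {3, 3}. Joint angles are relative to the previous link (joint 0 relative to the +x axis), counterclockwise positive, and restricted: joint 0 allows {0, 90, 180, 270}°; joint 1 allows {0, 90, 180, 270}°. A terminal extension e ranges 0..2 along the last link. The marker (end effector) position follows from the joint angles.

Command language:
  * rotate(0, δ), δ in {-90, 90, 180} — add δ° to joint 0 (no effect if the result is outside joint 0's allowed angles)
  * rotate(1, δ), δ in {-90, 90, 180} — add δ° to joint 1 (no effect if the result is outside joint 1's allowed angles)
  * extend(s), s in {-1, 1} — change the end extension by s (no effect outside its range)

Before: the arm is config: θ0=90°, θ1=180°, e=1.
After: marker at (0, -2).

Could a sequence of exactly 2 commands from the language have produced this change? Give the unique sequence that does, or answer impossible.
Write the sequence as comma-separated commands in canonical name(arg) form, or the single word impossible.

initial: config: θ0=90°, θ1=180°, e=1
[1] after extend(1): config: θ0=90°, θ1=180°, e=2
[2] after extend(1): config: θ0=90°, θ1=180°, e=2
no other 2-command option fits: unique.

extend(1), extend(1)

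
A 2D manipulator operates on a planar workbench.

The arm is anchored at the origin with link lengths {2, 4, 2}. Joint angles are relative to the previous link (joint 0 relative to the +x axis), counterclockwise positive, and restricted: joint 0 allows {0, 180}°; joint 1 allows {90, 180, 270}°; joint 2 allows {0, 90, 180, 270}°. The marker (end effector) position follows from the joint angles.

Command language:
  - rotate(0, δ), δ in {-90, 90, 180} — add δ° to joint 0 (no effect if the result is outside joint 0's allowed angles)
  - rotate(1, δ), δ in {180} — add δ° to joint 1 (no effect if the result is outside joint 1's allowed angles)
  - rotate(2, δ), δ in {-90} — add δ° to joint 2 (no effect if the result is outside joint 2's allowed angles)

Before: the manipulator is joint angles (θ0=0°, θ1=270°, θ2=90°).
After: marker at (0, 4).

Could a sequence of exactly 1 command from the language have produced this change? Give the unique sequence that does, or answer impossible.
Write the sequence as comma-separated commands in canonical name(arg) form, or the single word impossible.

rotate(1, 180)

initial: joint angles (θ0=0°, θ1=270°, θ2=90°)
t=1 rotate(1, 180) ⇒ joint angles (θ0=0°, θ1=90°, θ2=90°)
all 5 alternatives checked — unique.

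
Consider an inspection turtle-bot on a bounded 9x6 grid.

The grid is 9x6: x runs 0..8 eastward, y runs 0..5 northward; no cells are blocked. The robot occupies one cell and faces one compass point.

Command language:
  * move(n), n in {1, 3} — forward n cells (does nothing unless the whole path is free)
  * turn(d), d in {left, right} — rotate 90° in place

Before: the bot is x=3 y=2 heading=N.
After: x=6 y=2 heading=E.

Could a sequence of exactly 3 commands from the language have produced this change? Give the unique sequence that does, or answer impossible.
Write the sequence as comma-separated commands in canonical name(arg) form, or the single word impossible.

turn(right), move(3), move(3)

key: order matters: swapping turn(right) and move(3) lands elsewhere
start: x=3 y=2 heading=N
step 1 (turn(right)): x=3 y=2 heading=E
step 2 (move(3)): x=6 y=2 heading=E
step 3 (move(3)): x=6 y=2 heading=E
no other 3-command option fits: unique.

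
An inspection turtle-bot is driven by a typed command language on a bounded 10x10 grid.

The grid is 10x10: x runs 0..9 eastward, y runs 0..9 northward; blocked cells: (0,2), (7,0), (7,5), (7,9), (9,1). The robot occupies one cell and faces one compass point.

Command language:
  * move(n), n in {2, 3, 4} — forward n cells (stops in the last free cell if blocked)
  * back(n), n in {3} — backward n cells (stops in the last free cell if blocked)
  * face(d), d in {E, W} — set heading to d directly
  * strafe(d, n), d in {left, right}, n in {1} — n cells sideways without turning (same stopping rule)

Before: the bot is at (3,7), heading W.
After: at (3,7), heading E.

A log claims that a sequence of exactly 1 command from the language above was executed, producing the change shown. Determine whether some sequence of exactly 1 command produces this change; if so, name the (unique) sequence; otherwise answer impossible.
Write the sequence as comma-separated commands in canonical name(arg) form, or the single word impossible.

face(E)

key: (3,7) unchanged — the single command moves nothing
begin: at (3,7), heading W
t=1 face(E) ⇒ at (3,7), heading E
uniquely the one of 8 1-step routes that fits.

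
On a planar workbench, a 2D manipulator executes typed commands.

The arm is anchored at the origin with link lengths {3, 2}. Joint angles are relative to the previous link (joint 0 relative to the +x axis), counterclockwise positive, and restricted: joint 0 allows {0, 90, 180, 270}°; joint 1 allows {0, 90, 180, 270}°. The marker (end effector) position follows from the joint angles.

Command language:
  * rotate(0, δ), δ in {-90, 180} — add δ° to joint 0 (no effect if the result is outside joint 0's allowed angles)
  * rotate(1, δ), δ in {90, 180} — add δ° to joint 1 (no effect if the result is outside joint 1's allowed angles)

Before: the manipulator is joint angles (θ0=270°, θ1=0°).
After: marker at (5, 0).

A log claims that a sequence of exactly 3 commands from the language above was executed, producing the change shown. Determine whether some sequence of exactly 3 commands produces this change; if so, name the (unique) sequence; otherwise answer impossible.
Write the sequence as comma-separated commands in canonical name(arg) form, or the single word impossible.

rotate(0, -90), rotate(0, -90), rotate(0, -90)

begin: joint angles (θ0=270°, θ1=0°)
step 1 (rotate(0, -90)): joint angles (θ0=180°, θ1=0°)
step 2 (rotate(0, -90)): joint angles (θ0=90°, θ1=0°)
step 3 (rotate(0, -90)): joint angles (θ0=0°, θ1=0°)
no rival 3-sequence matches.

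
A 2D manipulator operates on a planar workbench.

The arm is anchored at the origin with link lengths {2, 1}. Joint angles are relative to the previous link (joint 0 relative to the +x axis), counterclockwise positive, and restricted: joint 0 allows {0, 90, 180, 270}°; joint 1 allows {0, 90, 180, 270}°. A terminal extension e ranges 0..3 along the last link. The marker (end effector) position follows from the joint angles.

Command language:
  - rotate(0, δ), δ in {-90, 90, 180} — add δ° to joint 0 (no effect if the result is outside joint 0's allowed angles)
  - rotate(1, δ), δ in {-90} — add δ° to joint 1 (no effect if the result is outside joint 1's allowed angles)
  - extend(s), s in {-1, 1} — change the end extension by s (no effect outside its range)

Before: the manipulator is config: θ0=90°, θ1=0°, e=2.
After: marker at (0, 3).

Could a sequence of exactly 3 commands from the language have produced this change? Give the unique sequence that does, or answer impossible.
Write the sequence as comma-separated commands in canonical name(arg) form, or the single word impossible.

extend(-1), extend(-1), extend(-1)

start: config: θ0=90°, θ1=0°, e=2
1. extend(-1) → config: θ0=90°, θ1=0°, e=1
2. extend(-1) → config: θ0=90°, θ1=0°, e=0
3. extend(-1) → config: θ0=90°, θ1=0°, e=0
all 216 alternatives checked — unique.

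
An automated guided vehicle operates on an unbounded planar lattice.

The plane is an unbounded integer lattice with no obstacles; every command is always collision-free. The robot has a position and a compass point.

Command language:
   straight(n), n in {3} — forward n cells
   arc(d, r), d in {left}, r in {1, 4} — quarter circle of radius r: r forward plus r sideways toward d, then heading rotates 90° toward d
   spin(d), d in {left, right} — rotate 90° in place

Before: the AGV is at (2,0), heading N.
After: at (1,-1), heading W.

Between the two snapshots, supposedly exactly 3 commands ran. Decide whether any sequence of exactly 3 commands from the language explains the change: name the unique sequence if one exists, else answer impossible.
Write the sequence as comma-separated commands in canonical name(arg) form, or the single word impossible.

spin(left), arc(left, 1), spin(right)

key: position moved to (1,-1) AND the heading swung to W — translation plus rotation needed
initial: at (2,0), heading N
[1] after spin(left): at (2,0), heading W
[2] after arc(left, 1): at (1,-1), heading S
[3] after spin(right): at (1,-1), heading W
no rival 3-sequence matches.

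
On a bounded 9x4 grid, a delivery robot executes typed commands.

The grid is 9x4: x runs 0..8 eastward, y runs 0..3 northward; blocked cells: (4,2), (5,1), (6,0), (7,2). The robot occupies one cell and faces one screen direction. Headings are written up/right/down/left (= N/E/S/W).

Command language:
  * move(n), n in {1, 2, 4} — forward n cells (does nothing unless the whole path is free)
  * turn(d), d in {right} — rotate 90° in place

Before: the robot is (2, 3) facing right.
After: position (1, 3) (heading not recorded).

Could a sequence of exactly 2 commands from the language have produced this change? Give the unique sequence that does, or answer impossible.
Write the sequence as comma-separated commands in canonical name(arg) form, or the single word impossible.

impossible

all 16 sequences checked — none match.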